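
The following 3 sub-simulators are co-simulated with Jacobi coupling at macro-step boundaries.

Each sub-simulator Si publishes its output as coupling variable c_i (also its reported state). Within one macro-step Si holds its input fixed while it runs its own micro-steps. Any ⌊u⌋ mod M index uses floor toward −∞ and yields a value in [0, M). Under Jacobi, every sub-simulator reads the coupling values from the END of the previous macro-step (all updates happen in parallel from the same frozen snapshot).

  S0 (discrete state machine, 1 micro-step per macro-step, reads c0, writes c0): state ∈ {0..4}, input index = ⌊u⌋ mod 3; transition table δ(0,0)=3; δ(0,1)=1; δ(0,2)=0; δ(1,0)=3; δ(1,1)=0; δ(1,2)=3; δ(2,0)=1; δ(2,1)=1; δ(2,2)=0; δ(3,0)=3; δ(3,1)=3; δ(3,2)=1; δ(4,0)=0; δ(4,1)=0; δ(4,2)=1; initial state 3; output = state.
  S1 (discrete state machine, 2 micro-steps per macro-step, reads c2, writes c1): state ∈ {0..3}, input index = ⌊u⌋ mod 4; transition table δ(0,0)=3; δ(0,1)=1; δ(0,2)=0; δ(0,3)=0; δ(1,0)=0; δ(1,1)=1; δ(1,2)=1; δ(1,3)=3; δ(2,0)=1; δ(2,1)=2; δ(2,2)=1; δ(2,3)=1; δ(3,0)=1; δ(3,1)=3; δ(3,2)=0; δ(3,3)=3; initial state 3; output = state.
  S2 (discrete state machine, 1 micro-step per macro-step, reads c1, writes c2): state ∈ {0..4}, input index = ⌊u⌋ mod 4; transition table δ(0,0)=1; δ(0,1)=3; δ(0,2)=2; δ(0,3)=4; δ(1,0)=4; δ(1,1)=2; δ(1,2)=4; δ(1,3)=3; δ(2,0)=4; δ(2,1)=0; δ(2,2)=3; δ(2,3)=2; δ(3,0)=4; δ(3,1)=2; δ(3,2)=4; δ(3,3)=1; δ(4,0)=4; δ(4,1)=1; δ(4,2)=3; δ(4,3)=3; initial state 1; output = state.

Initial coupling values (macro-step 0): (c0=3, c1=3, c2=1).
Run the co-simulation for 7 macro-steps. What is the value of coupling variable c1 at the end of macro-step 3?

macro 1: S0 reads c0=3 → after 1×micro: 3; S1 reads c2=1 → after 2×micro: 3; S2 reads c1=3 → after 1×micro: 3 ⇒ (c0=3, c1=3, c2=3)
macro 2: S0 reads c0=3 → after 1×micro: 3; S1 reads c2=3 → after 2×micro: 3; S2 reads c1=3 → after 1×micro: 1 ⇒ (c0=3, c1=3, c2=1)
macro 3: S0 reads c0=3 → after 1×micro: 3; S1 reads c2=1 → after 2×micro: 3; S2 reads c1=3 → after 1×micro: 3 ⇒ (c0=3, c1=3, c2=3)
macro 4: S0 reads c0=3 → after 1×micro: 3; S1 reads c2=3 → after 2×micro: 3; S2 reads c1=3 → after 1×micro: 1 ⇒ (c0=3, c1=3, c2=1)
macro 5: S0 reads c0=3 → after 1×micro: 3; S1 reads c2=1 → after 2×micro: 3; S2 reads c1=3 → after 1×micro: 3 ⇒ (c0=3, c1=3, c2=3)
macro 6: S0 reads c0=3 → after 1×micro: 3; S1 reads c2=3 → after 2×micro: 3; S2 reads c1=3 → after 1×micro: 1 ⇒ (c0=3, c1=3, c2=1)
macro 7: S0 reads c0=3 → after 1×micro: 3; S1 reads c2=1 → after 2×micro: 3; S2 reads c1=3 → after 1×micro: 3 ⇒ (c0=3, c1=3, c2=3)

c1 at macro-step 3 = 3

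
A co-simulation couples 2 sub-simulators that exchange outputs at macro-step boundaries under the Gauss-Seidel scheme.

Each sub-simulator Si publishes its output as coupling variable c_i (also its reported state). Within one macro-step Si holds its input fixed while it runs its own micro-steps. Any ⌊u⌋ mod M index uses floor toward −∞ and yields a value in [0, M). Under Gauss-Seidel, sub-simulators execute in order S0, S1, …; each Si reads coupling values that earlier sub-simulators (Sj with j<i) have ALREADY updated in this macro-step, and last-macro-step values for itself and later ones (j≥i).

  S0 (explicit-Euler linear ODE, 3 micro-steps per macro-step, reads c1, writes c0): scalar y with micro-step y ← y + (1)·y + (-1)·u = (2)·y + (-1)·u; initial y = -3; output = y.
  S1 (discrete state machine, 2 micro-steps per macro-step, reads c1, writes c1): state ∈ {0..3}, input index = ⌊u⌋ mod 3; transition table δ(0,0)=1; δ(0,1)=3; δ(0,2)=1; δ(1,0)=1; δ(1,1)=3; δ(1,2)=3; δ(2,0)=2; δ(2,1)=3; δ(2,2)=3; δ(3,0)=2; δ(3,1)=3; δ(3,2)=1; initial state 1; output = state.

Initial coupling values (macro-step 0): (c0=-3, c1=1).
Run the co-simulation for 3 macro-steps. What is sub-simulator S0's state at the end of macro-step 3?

S0 state at macro-step 3 = -2166

macro 1: S0 reads c1=1 → after 3×micro: -31; S1 reads c1=1 → after 2×micro: 3 ⇒ (c0=-31, c1=3)
macro 2: S0 reads c1=3 → after 3×micro: -269; S1 reads c1=3 → after 2×micro: 2 ⇒ (c0=-269, c1=2)
macro 3: S0 reads c1=2 → after 3×micro: -2166; S1 reads c1=2 → after 2×micro: 1 ⇒ (c0=-2166, c1=1)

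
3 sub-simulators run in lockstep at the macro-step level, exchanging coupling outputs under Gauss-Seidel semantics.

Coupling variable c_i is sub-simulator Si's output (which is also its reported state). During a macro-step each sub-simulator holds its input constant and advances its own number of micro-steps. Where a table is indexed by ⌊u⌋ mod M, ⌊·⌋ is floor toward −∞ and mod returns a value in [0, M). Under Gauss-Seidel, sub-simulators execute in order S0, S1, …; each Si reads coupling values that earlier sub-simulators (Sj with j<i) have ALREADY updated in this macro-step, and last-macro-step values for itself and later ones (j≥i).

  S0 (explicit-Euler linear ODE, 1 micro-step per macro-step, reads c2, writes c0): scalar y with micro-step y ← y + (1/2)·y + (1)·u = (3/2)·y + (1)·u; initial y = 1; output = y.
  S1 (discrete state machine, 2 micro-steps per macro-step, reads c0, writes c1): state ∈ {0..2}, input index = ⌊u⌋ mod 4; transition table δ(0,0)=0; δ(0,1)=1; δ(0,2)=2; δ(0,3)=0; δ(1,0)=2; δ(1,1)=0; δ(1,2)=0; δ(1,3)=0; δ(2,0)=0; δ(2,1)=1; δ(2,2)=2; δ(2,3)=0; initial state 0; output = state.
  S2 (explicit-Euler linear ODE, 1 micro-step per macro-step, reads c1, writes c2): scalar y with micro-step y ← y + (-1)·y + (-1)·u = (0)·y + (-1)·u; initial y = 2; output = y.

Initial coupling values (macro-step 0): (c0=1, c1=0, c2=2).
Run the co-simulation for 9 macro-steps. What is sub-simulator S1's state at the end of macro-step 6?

S1 state at macro-step 6 = 2

macro 1: S0 reads c2=2 → after 1×micro: 7/2; S1 reads c0=7/2 → after 2×micro: 0; S2 reads c1=0 → after 1×micro: 0 ⇒ (c0=7/2, c1=0, c2=0)
macro 2: S0 reads c2=0 → after 1×micro: 21/4; S1 reads c0=21/4 → after 2×micro: 0; S2 reads c1=0 → after 1×micro: 0 ⇒ (c0=21/4, c1=0, c2=0)
macro 3: S0 reads c2=0 → after 1×micro: 63/8; S1 reads c0=63/8 → after 2×micro: 0; S2 reads c1=0 → after 1×micro: 0 ⇒ (c0=63/8, c1=0, c2=0)
macro 4: S0 reads c2=0 → after 1×micro: 189/16; S1 reads c0=189/16 → after 2×micro: 0; S2 reads c1=0 → after 1×micro: 0 ⇒ (c0=189/16, c1=0, c2=0)
macro 5: S0 reads c2=0 → after 1×micro: 567/32; S1 reads c0=567/32 → after 2×micro: 0; S2 reads c1=0 → after 1×micro: 0 ⇒ (c0=567/32, c1=0, c2=0)
macro 6: S0 reads c2=0 → after 1×micro: 1701/64; S1 reads c0=1701/64 → after 2×micro: 2; S2 reads c1=2 → after 1×micro: -2 ⇒ (c0=1701/64, c1=2, c2=-2)
macro 7: S0 reads c2=-2 → after 1×micro: 4847/128; S1 reads c0=4847/128 → after 2×micro: 0; S2 reads c1=0 → after 1×micro: 0 ⇒ (c0=4847/128, c1=0, c2=0)
macro 8: S0 reads c2=0 → after 1×micro: 14541/256; S1 reads c0=14541/256 → after 2×micro: 0; S2 reads c1=0 → after 1×micro: 0 ⇒ (c0=14541/256, c1=0, c2=0)
macro 9: S0 reads c2=0 → after 1×micro: 43623/512; S1 reads c0=43623/512 → after 2×micro: 0; S2 reads c1=0 → after 1×micro: 0 ⇒ (c0=43623/512, c1=0, c2=0)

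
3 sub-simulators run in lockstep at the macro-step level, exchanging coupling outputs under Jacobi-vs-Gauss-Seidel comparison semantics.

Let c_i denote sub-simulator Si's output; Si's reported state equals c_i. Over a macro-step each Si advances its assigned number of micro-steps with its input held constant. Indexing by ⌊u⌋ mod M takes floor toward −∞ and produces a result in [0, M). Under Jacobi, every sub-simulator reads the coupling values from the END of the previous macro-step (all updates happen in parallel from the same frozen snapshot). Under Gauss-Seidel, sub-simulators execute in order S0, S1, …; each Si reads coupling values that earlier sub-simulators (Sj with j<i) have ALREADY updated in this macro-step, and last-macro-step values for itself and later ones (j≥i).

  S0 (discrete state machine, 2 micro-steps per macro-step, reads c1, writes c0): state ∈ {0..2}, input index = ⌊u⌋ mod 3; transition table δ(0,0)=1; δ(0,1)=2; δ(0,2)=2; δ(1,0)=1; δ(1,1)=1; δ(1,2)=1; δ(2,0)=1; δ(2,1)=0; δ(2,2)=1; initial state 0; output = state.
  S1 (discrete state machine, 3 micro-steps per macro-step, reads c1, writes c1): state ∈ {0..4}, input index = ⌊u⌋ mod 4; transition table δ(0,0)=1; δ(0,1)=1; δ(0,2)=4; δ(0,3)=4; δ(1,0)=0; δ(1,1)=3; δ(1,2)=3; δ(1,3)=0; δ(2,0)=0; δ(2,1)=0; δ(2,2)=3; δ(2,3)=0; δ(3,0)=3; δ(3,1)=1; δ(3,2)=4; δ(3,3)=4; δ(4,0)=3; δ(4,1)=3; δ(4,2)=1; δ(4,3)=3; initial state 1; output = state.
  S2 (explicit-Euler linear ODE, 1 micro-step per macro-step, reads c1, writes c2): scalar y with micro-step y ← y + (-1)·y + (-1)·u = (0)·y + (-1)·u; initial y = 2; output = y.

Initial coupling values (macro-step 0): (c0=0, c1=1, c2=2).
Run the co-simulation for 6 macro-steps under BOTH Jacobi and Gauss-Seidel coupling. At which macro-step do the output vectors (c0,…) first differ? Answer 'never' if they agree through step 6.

[Jacobi] macro 1: S0 reads c1=1 → after 2×micro: 0; S1 reads c1=1 → after 3×micro: 3; S2 reads c1=1 → after 1×micro: -1 ⇒ (c0=0, c1=3, c2=-1)
[Jacobi] macro 2: S0 reads c1=3 → after 2×micro: 1; S1 reads c1=3 → after 3×micro: 4; S2 reads c1=3 → after 1×micro: -3 ⇒ (c0=1, c1=4, c2=-3)
[Jacobi] macro 3: S0 reads c1=4 → after 2×micro: 1; S1 reads c1=4 → after 3×micro: 3; S2 reads c1=4 → after 1×micro: -4 ⇒ (c0=1, c1=3, c2=-4)
[Jacobi] macro 4: S0 reads c1=3 → after 2×micro: 1; S1 reads c1=3 → after 3×micro: 4; S2 reads c1=3 → after 1×micro: -3 ⇒ (c0=1, c1=4, c2=-3)
[Jacobi] macro 5: S0 reads c1=4 → after 2×micro: 1; S1 reads c1=4 → after 3×micro: 3; S2 reads c1=4 → after 1×micro: -4 ⇒ (c0=1, c1=3, c2=-4)
[Jacobi] macro 6: S0 reads c1=3 → after 2×micro: 1; S1 reads c1=3 → after 3×micro: 4; S2 reads c1=3 → after 1×micro: -3 ⇒ (c0=1, c1=4, c2=-3)
[Gauss-Seidel] macro 1: S0 reads c1=1 → after 2×micro: 0; S1 reads c1=1 → after 3×micro: 3; S2 reads c1=3 → after 1×micro: -3 ⇒ (c0=0, c1=3, c2=-3)
[Gauss-Seidel] macro 2: S0 reads c1=3 → after 2×micro: 1; S1 reads c1=3 → after 3×micro: 4; S2 reads c1=4 → after 1×micro: -4 ⇒ (c0=1, c1=4, c2=-4)
[Gauss-Seidel] macro 3: S0 reads c1=4 → after 2×micro: 1; S1 reads c1=4 → after 3×micro: 3; S2 reads c1=3 → after 1×micro: -3 ⇒ (c0=1, c1=3, c2=-3)
[Gauss-Seidel] macro 4: S0 reads c1=3 → after 2×micro: 1; S1 reads c1=3 → after 3×micro: 4; S2 reads c1=4 → after 1×micro: -4 ⇒ (c0=1, c1=4, c2=-4)
[Gauss-Seidel] macro 5: S0 reads c1=4 → after 2×micro: 1; S1 reads c1=4 → after 3×micro: 3; S2 reads c1=3 → after 1×micro: -3 ⇒ (c0=1, c1=3, c2=-3)
[Gauss-Seidel] macro 6: S0 reads c1=3 → after 2×micro: 1; S1 reads c1=3 → after 3×micro: 4; S2 reads c1=4 → after 1×micro: -4 ⇒ (c0=1, c1=4, c2=-4)

first divergence at macro-step: 1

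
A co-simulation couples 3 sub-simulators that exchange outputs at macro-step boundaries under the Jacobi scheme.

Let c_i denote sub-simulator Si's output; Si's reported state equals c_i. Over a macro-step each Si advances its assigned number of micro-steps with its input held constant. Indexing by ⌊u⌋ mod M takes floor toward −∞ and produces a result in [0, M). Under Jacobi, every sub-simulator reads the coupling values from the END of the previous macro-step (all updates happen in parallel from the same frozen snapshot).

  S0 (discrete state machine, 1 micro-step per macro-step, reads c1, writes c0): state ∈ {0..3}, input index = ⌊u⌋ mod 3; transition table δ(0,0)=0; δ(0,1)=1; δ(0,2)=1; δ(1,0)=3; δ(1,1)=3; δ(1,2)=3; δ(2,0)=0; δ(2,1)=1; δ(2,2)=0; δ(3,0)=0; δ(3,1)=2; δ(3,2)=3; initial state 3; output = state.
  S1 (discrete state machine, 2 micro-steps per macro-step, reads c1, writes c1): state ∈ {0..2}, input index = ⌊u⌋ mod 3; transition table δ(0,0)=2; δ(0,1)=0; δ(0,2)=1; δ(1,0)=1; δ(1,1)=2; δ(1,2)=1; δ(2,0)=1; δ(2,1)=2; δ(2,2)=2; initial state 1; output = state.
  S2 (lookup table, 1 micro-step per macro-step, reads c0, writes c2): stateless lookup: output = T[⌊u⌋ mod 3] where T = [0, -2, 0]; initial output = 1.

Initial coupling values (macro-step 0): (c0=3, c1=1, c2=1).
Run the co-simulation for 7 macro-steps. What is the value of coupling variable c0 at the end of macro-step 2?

c0 at macro-step 2 = 0

macro 1: S0 reads c1=1 → after 1×micro: 2; S1 reads c1=1 → after 2×micro: 2; S2 reads c0=3 → after 1×micro: 0 ⇒ (c0=2, c1=2, c2=0)
macro 2: S0 reads c1=2 → after 1×micro: 0; S1 reads c1=2 → after 2×micro: 2; S2 reads c0=2 → after 1×micro: 0 ⇒ (c0=0, c1=2, c2=0)
macro 3: S0 reads c1=2 → after 1×micro: 1; S1 reads c1=2 → after 2×micro: 2; S2 reads c0=0 → after 1×micro: 0 ⇒ (c0=1, c1=2, c2=0)
macro 4: S0 reads c1=2 → after 1×micro: 3; S1 reads c1=2 → after 2×micro: 2; S2 reads c0=1 → after 1×micro: -2 ⇒ (c0=3, c1=2, c2=-2)
macro 5: S0 reads c1=2 → after 1×micro: 3; S1 reads c1=2 → after 2×micro: 2; S2 reads c0=3 → after 1×micro: 0 ⇒ (c0=3, c1=2, c2=0)
macro 6: S0 reads c1=2 → after 1×micro: 3; S1 reads c1=2 → after 2×micro: 2; S2 reads c0=3 → after 1×micro: 0 ⇒ (c0=3, c1=2, c2=0)
macro 7: S0 reads c1=2 → after 1×micro: 3; S1 reads c1=2 → after 2×micro: 2; S2 reads c0=3 → after 1×micro: 0 ⇒ (c0=3, c1=2, c2=0)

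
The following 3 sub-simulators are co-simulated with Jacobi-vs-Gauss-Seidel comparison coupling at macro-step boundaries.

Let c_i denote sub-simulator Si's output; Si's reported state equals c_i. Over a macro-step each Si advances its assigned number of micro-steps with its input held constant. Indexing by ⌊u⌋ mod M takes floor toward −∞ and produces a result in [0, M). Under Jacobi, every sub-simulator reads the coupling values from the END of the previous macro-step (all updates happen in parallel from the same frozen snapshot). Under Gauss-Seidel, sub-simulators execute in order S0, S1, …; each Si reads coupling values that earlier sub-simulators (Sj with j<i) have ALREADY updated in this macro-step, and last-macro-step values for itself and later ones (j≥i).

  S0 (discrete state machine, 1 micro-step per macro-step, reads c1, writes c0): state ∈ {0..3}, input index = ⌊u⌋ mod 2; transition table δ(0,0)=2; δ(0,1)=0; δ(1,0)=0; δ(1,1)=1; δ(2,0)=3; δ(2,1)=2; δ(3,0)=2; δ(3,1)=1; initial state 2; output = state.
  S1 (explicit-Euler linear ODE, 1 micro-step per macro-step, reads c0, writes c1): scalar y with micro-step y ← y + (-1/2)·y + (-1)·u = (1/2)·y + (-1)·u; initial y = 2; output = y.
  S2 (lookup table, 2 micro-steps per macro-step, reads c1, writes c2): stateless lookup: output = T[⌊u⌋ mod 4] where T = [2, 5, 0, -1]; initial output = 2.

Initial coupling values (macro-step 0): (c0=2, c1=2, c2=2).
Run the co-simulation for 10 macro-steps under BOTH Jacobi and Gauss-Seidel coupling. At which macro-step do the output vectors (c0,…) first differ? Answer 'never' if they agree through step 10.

first divergence at macro-step: 1

[Jacobi] macro 1: S0 reads c1=2 → after 1×micro: 3; S1 reads c0=2 → after 1×micro: -1; S2 reads c1=2 → after 2×micro: 0 ⇒ (c0=3, c1=-1, c2=0)
[Jacobi] macro 2: S0 reads c1=-1 → after 1×micro: 1; S1 reads c0=3 → after 1×micro: -7/2; S2 reads c1=-1 → after 2×micro: -1 ⇒ (c0=1, c1=-7/2, c2=-1)
[Jacobi] macro 3: S0 reads c1=-7/2 → after 1×micro: 0; S1 reads c0=1 → after 1×micro: -11/4; S2 reads c1=-7/2 → after 2×micro: 2 ⇒ (c0=0, c1=-11/4, c2=2)
[Jacobi] macro 4: S0 reads c1=-11/4 → after 1×micro: 0; S1 reads c0=0 → after 1×micro: -11/8; S2 reads c1=-11/4 → after 2×micro: 5 ⇒ (c0=0, c1=-11/8, c2=5)
[Jacobi] macro 5: S0 reads c1=-11/8 → after 1×micro: 2; S1 reads c0=0 → after 1×micro: -11/16; S2 reads c1=-11/8 → after 2×micro: 0 ⇒ (c0=2, c1=-11/16, c2=0)
[Jacobi] macro 6: S0 reads c1=-11/16 → after 1×micro: 2; S1 reads c0=2 → after 1×micro: -75/32; S2 reads c1=-11/16 → after 2×micro: -1 ⇒ (c0=2, c1=-75/32, c2=-1)
[Jacobi] macro 7: S0 reads c1=-75/32 → after 1×micro: 2; S1 reads c0=2 → after 1×micro: -203/64; S2 reads c1=-75/32 → after 2×micro: 5 ⇒ (c0=2, c1=-203/64, c2=5)
[Jacobi] macro 8: S0 reads c1=-203/64 → after 1×micro: 3; S1 reads c0=2 → after 1×micro: -459/128; S2 reads c1=-203/64 → after 2×micro: 2 ⇒ (c0=3, c1=-459/128, c2=2)
[Jacobi] macro 9: S0 reads c1=-459/128 → after 1×micro: 2; S1 reads c0=3 → after 1×micro: -1227/256; S2 reads c1=-459/128 → after 2×micro: 2 ⇒ (c0=2, c1=-1227/256, c2=2)
[Jacobi] macro 10: S0 reads c1=-1227/256 → after 1×micro: 2; S1 reads c0=2 → after 1×micro: -2251/512; S2 reads c1=-1227/256 → after 2×micro: -1 ⇒ (c0=2, c1=-2251/512, c2=-1)
[Gauss-Seidel] macro 1: S0 reads c1=2 → after 1×micro: 3; S1 reads c0=3 → after 1×micro: -2; S2 reads c1=-2 → after 2×micro: 0 ⇒ (c0=3, c1=-2, c2=0)
[Gauss-Seidel] macro 2: S0 reads c1=-2 → after 1×micro: 2; S1 reads c0=2 → after 1×micro: -3; S2 reads c1=-3 → after 2×micro: 5 ⇒ (c0=2, c1=-3, c2=5)
[Gauss-Seidel] macro 3: S0 reads c1=-3 → after 1×micro: 2; S1 reads c0=2 → after 1×micro: -7/2; S2 reads c1=-7/2 → after 2×micro: 2 ⇒ (c0=2, c1=-7/2, c2=2)
[Gauss-Seidel] macro 4: S0 reads c1=-7/2 → after 1×micro: 3; S1 reads c0=3 → after 1×micro: -19/4; S2 reads c1=-19/4 → after 2×micro: -1 ⇒ (c0=3, c1=-19/4, c2=-1)
[Gauss-Seidel] macro 5: S0 reads c1=-19/4 → after 1×micro: 1; S1 reads c0=1 → after 1×micro: -27/8; S2 reads c1=-27/8 → after 2×micro: 2 ⇒ (c0=1, c1=-27/8, c2=2)
[Gauss-Seidel] macro 6: S0 reads c1=-27/8 → after 1×micro: 0; S1 reads c0=0 → after 1×micro: -27/16; S2 reads c1=-27/16 → after 2×micro: 0 ⇒ (c0=0, c1=-27/16, c2=0)
[Gauss-Seidel] macro 7: S0 reads c1=-27/16 → after 1×micro: 2; S1 reads c0=2 → after 1×micro: -91/32; S2 reads c1=-91/32 → after 2×micro: 5 ⇒ (c0=2, c1=-91/32, c2=5)
[Gauss-Seidel] macro 8: S0 reads c1=-91/32 → after 1×micro: 2; S1 reads c0=2 → after 1×micro: -219/64; S2 reads c1=-219/64 → after 2×micro: 2 ⇒ (c0=2, c1=-219/64, c2=2)
[Gauss-Seidel] macro 9: S0 reads c1=-219/64 → after 1×micro: 3; S1 reads c0=3 → after 1×micro: -603/128; S2 reads c1=-603/128 → after 2×micro: -1 ⇒ (c0=3, c1=-603/128, c2=-1)
[Gauss-Seidel] macro 10: S0 reads c1=-603/128 → after 1×micro: 1; S1 reads c0=1 → after 1×micro: -859/256; S2 reads c1=-859/256 → after 2×micro: 2 ⇒ (c0=1, c1=-859/256, c2=2)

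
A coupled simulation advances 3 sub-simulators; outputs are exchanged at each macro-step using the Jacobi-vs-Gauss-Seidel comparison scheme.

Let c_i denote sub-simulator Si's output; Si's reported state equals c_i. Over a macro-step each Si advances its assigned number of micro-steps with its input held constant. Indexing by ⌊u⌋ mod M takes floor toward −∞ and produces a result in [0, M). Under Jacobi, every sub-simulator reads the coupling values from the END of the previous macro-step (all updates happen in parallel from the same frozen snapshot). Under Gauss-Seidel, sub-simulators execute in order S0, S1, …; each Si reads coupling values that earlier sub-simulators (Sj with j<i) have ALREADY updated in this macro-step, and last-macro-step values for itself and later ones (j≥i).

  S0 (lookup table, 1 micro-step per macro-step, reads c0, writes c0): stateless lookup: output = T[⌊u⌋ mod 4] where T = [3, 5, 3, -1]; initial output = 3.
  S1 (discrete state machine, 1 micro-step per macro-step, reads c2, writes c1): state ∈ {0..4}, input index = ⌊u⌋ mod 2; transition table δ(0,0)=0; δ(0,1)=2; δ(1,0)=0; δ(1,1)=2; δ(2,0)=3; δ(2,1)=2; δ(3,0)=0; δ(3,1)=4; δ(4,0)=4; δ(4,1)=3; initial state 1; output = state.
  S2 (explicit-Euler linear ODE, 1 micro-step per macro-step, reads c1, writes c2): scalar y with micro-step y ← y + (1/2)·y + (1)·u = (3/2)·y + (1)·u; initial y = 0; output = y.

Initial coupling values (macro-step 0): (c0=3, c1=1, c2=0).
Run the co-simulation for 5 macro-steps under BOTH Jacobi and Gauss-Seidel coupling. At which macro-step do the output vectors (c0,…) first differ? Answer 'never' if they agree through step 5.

[Jacobi] macro 1: S0 reads c0=3 → after 1×micro: -1; S1 reads c2=0 → after 1×micro: 0; S2 reads c1=1 → after 1×micro: 1 ⇒ (c0=-1, c1=0, c2=1)
[Jacobi] macro 2: S0 reads c0=-1 → after 1×micro: -1; S1 reads c2=1 → after 1×micro: 2; S2 reads c1=0 → after 1×micro: 3/2 ⇒ (c0=-1, c1=2, c2=3/2)
[Jacobi] macro 3: S0 reads c0=-1 → after 1×micro: -1; S1 reads c2=3/2 → after 1×micro: 2; S2 reads c1=2 → after 1×micro: 17/4 ⇒ (c0=-1, c1=2, c2=17/4)
[Jacobi] macro 4: S0 reads c0=-1 → after 1×micro: -1; S1 reads c2=17/4 → after 1×micro: 3; S2 reads c1=2 → after 1×micro: 67/8 ⇒ (c0=-1, c1=3, c2=67/8)
[Jacobi] macro 5: S0 reads c0=-1 → after 1×micro: -1; S1 reads c2=67/8 → after 1×micro: 0; S2 reads c1=3 → after 1×micro: 249/16 ⇒ (c0=-1, c1=0, c2=249/16)
[Gauss-Seidel] macro 1: S0 reads c0=3 → after 1×micro: -1; S1 reads c2=0 → after 1×micro: 0; S2 reads c1=0 → after 1×micro: 0 ⇒ (c0=-1, c1=0, c2=0)
[Gauss-Seidel] macro 2: S0 reads c0=-1 → after 1×micro: -1; S1 reads c2=0 → after 1×micro: 0; S2 reads c1=0 → after 1×micro: 0 ⇒ (c0=-1, c1=0, c2=0)
[Gauss-Seidel] macro 3: S0 reads c0=-1 → after 1×micro: -1; S1 reads c2=0 → after 1×micro: 0; S2 reads c1=0 → after 1×micro: 0 ⇒ (c0=-1, c1=0, c2=0)
[Gauss-Seidel] macro 4: S0 reads c0=-1 → after 1×micro: -1; S1 reads c2=0 → after 1×micro: 0; S2 reads c1=0 → after 1×micro: 0 ⇒ (c0=-1, c1=0, c2=0)
[Gauss-Seidel] macro 5: S0 reads c0=-1 → after 1×micro: -1; S1 reads c2=0 → after 1×micro: 0; S2 reads c1=0 → after 1×micro: 0 ⇒ (c0=-1, c1=0, c2=0)

first divergence at macro-step: 1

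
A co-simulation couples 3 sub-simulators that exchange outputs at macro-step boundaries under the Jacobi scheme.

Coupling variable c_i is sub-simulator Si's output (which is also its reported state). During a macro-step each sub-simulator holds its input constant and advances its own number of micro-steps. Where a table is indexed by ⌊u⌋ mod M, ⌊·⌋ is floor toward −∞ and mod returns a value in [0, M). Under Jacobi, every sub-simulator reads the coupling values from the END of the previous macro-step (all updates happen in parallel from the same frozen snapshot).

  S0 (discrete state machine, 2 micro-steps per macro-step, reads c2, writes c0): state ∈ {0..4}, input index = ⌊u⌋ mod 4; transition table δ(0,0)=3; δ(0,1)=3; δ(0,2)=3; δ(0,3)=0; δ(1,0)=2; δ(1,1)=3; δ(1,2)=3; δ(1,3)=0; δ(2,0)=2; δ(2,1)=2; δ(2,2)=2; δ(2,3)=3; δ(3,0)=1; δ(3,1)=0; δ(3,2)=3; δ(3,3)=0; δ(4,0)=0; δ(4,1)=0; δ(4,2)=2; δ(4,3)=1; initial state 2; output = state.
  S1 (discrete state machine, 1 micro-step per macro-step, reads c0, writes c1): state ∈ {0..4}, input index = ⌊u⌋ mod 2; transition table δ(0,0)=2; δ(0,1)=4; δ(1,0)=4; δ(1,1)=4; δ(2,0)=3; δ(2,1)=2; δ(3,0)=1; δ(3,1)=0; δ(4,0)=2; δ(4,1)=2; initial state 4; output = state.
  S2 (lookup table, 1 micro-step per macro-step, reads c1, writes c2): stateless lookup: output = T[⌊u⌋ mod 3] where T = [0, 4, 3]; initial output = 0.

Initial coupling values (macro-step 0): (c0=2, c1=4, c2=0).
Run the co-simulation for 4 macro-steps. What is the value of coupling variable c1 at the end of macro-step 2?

c1 at macro-step 2 = 3

macro 1: S0 reads c2=0 → after 2×micro: 2; S1 reads c0=2 → after 1×micro: 2; S2 reads c1=4 → after 1×micro: 4 ⇒ (c0=2, c1=2, c2=4)
macro 2: S0 reads c2=4 → after 2×micro: 2; S1 reads c0=2 → after 1×micro: 3; S2 reads c1=2 → after 1×micro: 3 ⇒ (c0=2, c1=3, c2=3)
macro 3: S0 reads c2=3 → after 2×micro: 0; S1 reads c0=2 → after 1×micro: 1; S2 reads c1=3 → after 1×micro: 0 ⇒ (c0=0, c1=1, c2=0)
macro 4: S0 reads c2=0 → after 2×micro: 1; S1 reads c0=0 → after 1×micro: 4; S2 reads c1=1 → after 1×micro: 4 ⇒ (c0=1, c1=4, c2=4)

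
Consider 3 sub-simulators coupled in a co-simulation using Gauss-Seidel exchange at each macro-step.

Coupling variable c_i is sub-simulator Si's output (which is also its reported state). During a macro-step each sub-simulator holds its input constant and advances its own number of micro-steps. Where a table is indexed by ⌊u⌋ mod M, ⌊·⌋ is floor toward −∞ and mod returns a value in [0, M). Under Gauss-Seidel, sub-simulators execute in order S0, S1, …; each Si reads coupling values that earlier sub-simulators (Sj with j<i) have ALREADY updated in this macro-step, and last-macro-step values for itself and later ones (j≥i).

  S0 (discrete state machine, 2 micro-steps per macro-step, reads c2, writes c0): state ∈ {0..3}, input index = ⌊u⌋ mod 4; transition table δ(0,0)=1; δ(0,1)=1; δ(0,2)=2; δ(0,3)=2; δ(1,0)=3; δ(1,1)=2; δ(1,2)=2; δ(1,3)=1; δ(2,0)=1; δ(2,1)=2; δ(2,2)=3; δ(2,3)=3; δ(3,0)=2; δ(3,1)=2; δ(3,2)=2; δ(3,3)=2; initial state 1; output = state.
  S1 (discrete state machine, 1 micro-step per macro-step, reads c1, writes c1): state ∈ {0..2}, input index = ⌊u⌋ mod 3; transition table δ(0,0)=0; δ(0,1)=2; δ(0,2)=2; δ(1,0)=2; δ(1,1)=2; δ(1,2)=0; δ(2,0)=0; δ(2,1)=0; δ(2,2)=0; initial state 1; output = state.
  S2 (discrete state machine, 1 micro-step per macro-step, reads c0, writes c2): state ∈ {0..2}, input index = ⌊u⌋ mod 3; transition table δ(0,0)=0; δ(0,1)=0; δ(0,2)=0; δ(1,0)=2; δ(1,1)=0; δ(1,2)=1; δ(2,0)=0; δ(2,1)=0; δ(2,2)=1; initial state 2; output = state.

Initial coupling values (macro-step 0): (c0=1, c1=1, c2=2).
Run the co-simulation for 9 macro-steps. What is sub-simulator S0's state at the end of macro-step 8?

macro 1: S0 reads c2=2 → after 2×micro: 3; S1 reads c1=1 → after 1×micro: 2; S2 reads c0=3 → after 1×micro: 0 ⇒ (c0=3, c1=2, c2=0)
macro 2: S0 reads c2=0 → after 2×micro: 1; S1 reads c1=2 → after 1×micro: 0; S2 reads c0=1 → after 1×micro: 0 ⇒ (c0=1, c1=0, c2=0)
macro 3: S0 reads c2=0 → after 2×micro: 2; S1 reads c1=0 → after 1×micro: 0; S2 reads c0=2 → after 1×micro: 0 ⇒ (c0=2, c1=0, c2=0)
macro 4: S0 reads c2=0 → after 2×micro: 3; S1 reads c1=0 → after 1×micro: 0; S2 reads c0=3 → after 1×micro: 0 ⇒ (c0=3, c1=0, c2=0)
macro 5: S0 reads c2=0 → after 2×micro: 1; S1 reads c1=0 → after 1×micro: 0; S2 reads c0=1 → after 1×micro: 0 ⇒ (c0=1, c1=0, c2=0)
macro 6: S0 reads c2=0 → after 2×micro: 2; S1 reads c1=0 → after 1×micro: 0; S2 reads c0=2 → after 1×micro: 0 ⇒ (c0=2, c1=0, c2=0)
macro 7: S0 reads c2=0 → after 2×micro: 3; S1 reads c1=0 → after 1×micro: 0; S2 reads c0=3 → after 1×micro: 0 ⇒ (c0=3, c1=0, c2=0)
macro 8: S0 reads c2=0 → after 2×micro: 1; S1 reads c1=0 → after 1×micro: 0; S2 reads c0=1 → after 1×micro: 0 ⇒ (c0=1, c1=0, c2=0)
macro 9: S0 reads c2=0 → after 2×micro: 2; S1 reads c1=0 → after 1×micro: 0; S2 reads c0=2 → after 1×micro: 0 ⇒ (c0=2, c1=0, c2=0)

S0 state at macro-step 8 = 1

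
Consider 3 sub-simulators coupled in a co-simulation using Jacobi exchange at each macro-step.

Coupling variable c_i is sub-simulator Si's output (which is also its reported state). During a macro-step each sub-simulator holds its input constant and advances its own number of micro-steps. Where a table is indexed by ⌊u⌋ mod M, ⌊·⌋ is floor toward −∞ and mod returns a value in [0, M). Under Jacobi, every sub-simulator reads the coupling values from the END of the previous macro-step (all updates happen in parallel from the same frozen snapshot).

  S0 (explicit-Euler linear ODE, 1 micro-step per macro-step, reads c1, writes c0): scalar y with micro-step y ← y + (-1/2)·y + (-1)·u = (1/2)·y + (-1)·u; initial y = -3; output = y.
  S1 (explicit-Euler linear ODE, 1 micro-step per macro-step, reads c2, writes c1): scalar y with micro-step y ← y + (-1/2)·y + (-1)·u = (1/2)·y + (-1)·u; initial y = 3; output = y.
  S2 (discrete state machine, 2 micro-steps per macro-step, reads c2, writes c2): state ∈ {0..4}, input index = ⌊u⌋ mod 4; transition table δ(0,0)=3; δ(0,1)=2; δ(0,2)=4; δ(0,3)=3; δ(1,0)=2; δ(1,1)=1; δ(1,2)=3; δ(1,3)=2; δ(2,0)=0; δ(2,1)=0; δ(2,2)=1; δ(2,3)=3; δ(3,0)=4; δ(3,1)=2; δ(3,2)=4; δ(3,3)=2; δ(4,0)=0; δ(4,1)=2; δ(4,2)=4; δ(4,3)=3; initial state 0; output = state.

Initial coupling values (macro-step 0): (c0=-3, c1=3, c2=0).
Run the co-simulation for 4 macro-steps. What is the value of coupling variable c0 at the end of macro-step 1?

macro 1: S0 reads c1=3 → after 1×micro: -9/2; S1 reads c2=0 → after 1×micro: 3/2; S2 reads c2=0 → after 2×micro: 4 ⇒ (c0=-9/2, c1=3/2, c2=4)
macro 2: S0 reads c1=3/2 → after 1×micro: -15/4; S1 reads c2=4 → after 1×micro: -13/4; S2 reads c2=4 → after 2×micro: 3 ⇒ (c0=-15/4, c1=-13/4, c2=3)
macro 3: S0 reads c1=-13/4 → after 1×micro: 11/8; S1 reads c2=3 → after 1×micro: -37/8; S2 reads c2=3 → after 2×micro: 3 ⇒ (c0=11/8, c1=-37/8, c2=3)
macro 4: S0 reads c1=-37/8 → after 1×micro: 85/16; S1 reads c2=3 → after 1×micro: -85/16; S2 reads c2=3 → after 2×micro: 3 ⇒ (c0=85/16, c1=-85/16, c2=3)

c0 at macro-step 1 = -9/2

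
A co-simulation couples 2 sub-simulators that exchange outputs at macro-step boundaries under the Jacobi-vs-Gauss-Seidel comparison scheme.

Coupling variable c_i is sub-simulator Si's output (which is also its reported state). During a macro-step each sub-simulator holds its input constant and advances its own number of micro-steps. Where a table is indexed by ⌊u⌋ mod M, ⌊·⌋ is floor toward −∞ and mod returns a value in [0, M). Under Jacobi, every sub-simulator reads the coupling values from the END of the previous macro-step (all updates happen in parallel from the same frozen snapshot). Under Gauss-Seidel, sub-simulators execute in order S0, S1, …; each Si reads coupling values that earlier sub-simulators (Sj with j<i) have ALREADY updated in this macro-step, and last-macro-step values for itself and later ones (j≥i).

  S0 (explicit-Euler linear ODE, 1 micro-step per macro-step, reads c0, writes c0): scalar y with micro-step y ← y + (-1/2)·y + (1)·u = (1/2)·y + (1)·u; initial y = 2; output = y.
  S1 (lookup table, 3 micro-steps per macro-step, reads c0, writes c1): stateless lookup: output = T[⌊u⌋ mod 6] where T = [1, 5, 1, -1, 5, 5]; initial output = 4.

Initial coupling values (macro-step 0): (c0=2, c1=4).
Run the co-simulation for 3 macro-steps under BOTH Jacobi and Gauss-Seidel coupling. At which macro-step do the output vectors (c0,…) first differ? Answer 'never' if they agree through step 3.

[Jacobi] macro 1: S0 reads c0=2 → after 1×micro: 3; S1 reads c0=2 → after 3×micro: 1 ⇒ (c0=3, c1=1)
[Jacobi] macro 2: S0 reads c0=3 → after 1×micro: 9/2; S1 reads c0=3 → after 3×micro: -1 ⇒ (c0=9/2, c1=-1)
[Jacobi] macro 3: S0 reads c0=9/2 → after 1×micro: 27/4; S1 reads c0=9/2 → after 3×micro: 5 ⇒ (c0=27/4, c1=5)
[Gauss-Seidel] macro 1: S0 reads c0=2 → after 1×micro: 3; S1 reads c0=3 → after 3×micro: -1 ⇒ (c0=3, c1=-1)
[Gauss-Seidel] macro 2: S0 reads c0=3 → after 1×micro: 9/2; S1 reads c0=9/2 → after 3×micro: 5 ⇒ (c0=9/2, c1=5)
[Gauss-Seidel] macro 3: S0 reads c0=9/2 → after 1×micro: 27/4; S1 reads c0=27/4 → after 3×micro: 1 ⇒ (c0=27/4, c1=1)

first divergence at macro-step: 1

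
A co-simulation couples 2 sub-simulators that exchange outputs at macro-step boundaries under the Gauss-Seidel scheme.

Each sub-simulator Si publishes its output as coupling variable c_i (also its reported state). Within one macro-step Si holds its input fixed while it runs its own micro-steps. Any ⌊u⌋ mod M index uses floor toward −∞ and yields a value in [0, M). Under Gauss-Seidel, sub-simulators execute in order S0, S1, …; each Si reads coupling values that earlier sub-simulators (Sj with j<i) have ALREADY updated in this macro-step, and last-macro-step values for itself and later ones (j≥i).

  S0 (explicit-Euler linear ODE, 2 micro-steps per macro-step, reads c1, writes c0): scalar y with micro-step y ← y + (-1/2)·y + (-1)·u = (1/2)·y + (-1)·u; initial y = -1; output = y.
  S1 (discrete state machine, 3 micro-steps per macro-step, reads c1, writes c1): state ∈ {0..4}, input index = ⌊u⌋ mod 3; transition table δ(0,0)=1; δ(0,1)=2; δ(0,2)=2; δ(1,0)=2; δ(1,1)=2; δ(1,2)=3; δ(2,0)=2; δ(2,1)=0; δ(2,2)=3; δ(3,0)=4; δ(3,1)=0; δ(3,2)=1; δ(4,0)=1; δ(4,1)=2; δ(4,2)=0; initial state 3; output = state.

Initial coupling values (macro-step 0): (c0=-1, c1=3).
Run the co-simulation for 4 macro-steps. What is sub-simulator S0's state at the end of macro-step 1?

S0 state at macro-step 1 = -19/4

macro 1: S0 reads c1=3 → after 2×micro: -19/4; S1 reads c1=3 → after 3×micro: 2 ⇒ (c0=-19/4, c1=2)
macro 2: S0 reads c1=2 → after 2×micro: -67/16; S1 reads c1=2 → after 3×micro: 3 ⇒ (c0=-67/16, c1=3)
macro 3: S0 reads c1=3 → after 2×micro: -355/64; S1 reads c1=3 → after 3×micro: 2 ⇒ (c0=-355/64, c1=2)
macro 4: S0 reads c1=2 → after 2×micro: -1123/256; S1 reads c1=2 → after 3×micro: 3 ⇒ (c0=-1123/256, c1=3)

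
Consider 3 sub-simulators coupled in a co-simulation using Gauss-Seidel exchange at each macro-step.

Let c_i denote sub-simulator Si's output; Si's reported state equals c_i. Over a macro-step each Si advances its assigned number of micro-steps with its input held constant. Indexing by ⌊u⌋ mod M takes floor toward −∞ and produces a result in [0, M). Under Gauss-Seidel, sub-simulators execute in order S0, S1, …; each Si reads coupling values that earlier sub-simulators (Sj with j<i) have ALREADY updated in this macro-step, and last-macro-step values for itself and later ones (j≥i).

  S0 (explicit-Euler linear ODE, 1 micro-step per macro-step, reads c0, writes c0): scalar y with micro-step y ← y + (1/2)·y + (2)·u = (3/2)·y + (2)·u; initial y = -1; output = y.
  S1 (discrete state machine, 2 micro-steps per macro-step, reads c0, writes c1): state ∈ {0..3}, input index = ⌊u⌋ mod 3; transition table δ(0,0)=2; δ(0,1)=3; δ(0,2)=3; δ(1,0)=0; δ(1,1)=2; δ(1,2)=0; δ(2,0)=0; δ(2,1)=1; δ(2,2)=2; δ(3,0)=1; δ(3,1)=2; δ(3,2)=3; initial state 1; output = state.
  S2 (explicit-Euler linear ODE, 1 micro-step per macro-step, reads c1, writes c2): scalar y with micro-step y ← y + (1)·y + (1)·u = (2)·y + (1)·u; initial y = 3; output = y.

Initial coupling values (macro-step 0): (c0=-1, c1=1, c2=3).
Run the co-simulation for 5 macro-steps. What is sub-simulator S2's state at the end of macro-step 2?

macro 1: S0 reads c0=-1 → after 1×micro: -7/2; S1 reads c0=-7/2 → after 2×micro: 3; S2 reads c1=3 → after 1×micro: 9 ⇒ (c0=-7/2, c1=3, c2=9)
macro 2: S0 reads c0=-7/2 → after 1×micro: -49/4; S1 reads c0=-49/4 → after 2×micro: 3; S2 reads c1=3 → after 1×micro: 21 ⇒ (c0=-49/4, c1=3, c2=21)
macro 3: S0 reads c0=-49/4 → after 1×micro: -343/8; S1 reads c0=-343/8 → after 2×micro: 3; S2 reads c1=3 → after 1×micro: 45 ⇒ (c0=-343/8, c1=3, c2=45)
macro 4: S0 reads c0=-343/8 → after 1×micro: -2401/16; S1 reads c0=-2401/16 → after 2×micro: 3; S2 reads c1=3 → after 1×micro: 93 ⇒ (c0=-2401/16, c1=3, c2=93)
macro 5: S0 reads c0=-2401/16 → after 1×micro: -16807/32; S1 reads c0=-16807/32 → after 2×micro: 3; S2 reads c1=3 → after 1×micro: 189 ⇒ (c0=-16807/32, c1=3, c2=189)

S2 state at macro-step 2 = 21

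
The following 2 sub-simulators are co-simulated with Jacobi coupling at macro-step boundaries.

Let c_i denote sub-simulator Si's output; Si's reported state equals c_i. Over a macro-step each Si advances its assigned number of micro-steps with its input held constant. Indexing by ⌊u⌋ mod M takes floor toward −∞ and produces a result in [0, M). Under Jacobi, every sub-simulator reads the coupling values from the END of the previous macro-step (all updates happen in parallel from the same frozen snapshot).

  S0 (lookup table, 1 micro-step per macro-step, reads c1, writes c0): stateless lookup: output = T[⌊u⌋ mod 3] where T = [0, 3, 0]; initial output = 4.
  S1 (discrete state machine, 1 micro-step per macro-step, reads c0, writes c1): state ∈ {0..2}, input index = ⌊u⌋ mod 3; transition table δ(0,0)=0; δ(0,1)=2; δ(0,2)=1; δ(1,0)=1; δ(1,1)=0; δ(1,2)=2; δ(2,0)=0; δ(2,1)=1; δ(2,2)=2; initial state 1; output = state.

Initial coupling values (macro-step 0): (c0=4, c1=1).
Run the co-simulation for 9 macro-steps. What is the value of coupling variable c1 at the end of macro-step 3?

c1 at macro-step 3 = 0

macro 1: S0 reads c1=1 → after 1×micro: 3; S1 reads c0=4 → after 1×micro: 0 ⇒ (c0=3, c1=0)
macro 2: S0 reads c1=0 → after 1×micro: 0; S1 reads c0=3 → after 1×micro: 0 ⇒ (c0=0, c1=0)
macro 3: S0 reads c1=0 → after 1×micro: 0; S1 reads c0=0 → after 1×micro: 0 ⇒ (c0=0, c1=0)
macro 4: S0 reads c1=0 → after 1×micro: 0; S1 reads c0=0 → after 1×micro: 0 ⇒ (c0=0, c1=0)
macro 5: S0 reads c1=0 → after 1×micro: 0; S1 reads c0=0 → after 1×micro: 0 ⇒ (c0=0, c1=0)
macro 6: S0 reads c1=0 → after 1×micro: 0; S1 reads c0=0 → after 1×micro: 0 ⇒ (c0=0, c1=0)
macro 7: S0 reads c1=0 → after 1×micro: 0; S1 reads c0=0 → after 1×micro: 0 ⇒ (c0=0, c1=0)
macro 8: S0 reads c1=0 → after 1×micro: 0; S1 reads c0=0 → after 1×micro: 0 ⇒ (c0=0, c1=0)
macro 9: S0 reads c1=0 → after 1×micro: 0; S1 reads c0=0 → after 1×micro: 0 ⇒ (c0=0, c1=0)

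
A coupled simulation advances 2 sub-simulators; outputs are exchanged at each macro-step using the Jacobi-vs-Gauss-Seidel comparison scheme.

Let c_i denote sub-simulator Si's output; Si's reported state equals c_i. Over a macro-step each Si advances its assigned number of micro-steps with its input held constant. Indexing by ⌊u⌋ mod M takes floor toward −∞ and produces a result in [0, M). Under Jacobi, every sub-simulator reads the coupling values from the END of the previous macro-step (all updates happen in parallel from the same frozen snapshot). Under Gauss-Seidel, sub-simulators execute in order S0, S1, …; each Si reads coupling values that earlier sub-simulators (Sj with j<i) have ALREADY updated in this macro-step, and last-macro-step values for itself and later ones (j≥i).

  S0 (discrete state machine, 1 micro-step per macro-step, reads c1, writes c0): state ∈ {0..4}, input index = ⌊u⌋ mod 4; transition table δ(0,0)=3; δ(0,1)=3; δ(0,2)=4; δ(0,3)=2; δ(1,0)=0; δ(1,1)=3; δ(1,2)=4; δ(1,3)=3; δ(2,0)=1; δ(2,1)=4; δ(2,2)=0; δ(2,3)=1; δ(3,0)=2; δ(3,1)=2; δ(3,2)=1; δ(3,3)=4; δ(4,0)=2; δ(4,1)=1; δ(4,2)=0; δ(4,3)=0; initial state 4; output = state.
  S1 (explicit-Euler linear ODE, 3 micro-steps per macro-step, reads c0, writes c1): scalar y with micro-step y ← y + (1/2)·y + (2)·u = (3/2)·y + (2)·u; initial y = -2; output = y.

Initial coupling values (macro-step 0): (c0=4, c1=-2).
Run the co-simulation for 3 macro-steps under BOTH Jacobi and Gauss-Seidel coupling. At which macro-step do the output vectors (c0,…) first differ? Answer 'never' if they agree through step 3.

first divergence at macro-step: 1

[Jacobi] macro 1: S0 reads c1=-2 → after 1×micro: 0; S1 reads c0=4 → after 3×micro: 125/4 ⇒ (c0=0, c1=125/4)
[Jacobi] macro 2: S0 reads c1=125/4 → after 1×micro: 2; S1 reads c0=0 → after 3×micro: 3375/32 ⇒ (c0=2, c1=3375/32)
[Jacobi] macro 3: S0 reads c1=3375/32 → after 1×micro: 4; S1 reads c0=2 → after 3×micro: 95989/256 ⇒ (c0=4, c1=95989/256)
[Gauss-Seidel] macro 1: S0 reads c1=-2 → after 1×micro: 0; S1 reads c0=0 → after 3×micro: -27/4 ⇒ (c0=0, c1=-27/4)
[Gauss-Seidel] macro 2: S0 reads c1=-27/4 → after 1×micro: 3; S1 reads c0=3 → after 3×micro: 183/32 ⇒ (c0=3, c1=183/32)
[Gauss-Seidel] macro 3: S0 reads c1=183/32 → after 1×micro: 2; S1 reads c0=2 → after 3×micro: 9805/256 ⇒ (c0=2, c1=9805/256)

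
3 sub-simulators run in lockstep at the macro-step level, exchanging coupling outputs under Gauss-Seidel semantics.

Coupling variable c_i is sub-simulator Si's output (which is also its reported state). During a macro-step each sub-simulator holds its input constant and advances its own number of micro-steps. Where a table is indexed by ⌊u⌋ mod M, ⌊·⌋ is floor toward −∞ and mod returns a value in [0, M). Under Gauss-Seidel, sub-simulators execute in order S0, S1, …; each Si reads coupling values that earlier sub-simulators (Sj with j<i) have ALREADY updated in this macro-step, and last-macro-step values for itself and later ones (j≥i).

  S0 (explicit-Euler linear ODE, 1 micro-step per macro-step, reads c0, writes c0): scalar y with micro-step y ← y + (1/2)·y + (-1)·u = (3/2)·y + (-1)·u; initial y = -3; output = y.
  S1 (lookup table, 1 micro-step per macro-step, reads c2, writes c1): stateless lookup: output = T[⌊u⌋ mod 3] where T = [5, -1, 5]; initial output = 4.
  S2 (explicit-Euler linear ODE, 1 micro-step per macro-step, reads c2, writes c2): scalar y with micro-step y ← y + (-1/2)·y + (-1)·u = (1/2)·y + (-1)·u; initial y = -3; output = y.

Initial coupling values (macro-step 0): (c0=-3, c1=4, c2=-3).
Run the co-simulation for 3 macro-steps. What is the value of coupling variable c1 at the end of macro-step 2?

c1 at macro-step 2 = -1

macro 1: S0 reads c0=-3 → after 1×micro: -3/2; S1 reads c2=-3 → after 1×micro: 5; S2 reads c2=-3 → after 1×micro: 3/2 ⇒ (c0=-3/2, c1=5, c2=3/2)
macro 2: S0 reads c0=-3/2 → after 1×micro: -3/4; S1 reads c2=3/2 → after 1×micro: -1; S2 reads c2=3/2 → after 1×micro: -3/4 ⇒ (c0=-3/4, c1=-1, c2=-3/4)
macro 3: S0 reads c0=-3/4 → after 1×micro: -3/8; S1 reads c2=-3/4 → after 1×micro: 5; S2 reads c2=-3/4 → after 1×micro: 3/8 ⇒ (c0=-3/8, c1=5, c2=3/8)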